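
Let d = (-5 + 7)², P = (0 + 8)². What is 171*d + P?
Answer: 748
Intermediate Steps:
P = 64 (P = 8² = 64)
d = 4 (d = 2² = 4)
171*d + P = 171*4 + 64 = 684 + 64 = 748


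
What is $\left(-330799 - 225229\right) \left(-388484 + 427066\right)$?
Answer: $-21452672296$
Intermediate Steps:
$\left(-330799 - 225229\right) \left(-388484 + 427066\right) = \left(-556028\right) 38582 = -21452672296$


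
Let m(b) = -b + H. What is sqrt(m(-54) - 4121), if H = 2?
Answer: I*sqrt(4065) ≈ 63.757*I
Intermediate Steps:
m(b) = 2 - b (m(b) = -b + 2 = 2 - b)
sqrt(m(-54) - 4121) = sqrt((2 - 1*(-54)) - 4121) = sqrt((2 + 54) - 4121) = sqrt(56 - 4121) = sqrt(-4065) = I*sqrt(4065)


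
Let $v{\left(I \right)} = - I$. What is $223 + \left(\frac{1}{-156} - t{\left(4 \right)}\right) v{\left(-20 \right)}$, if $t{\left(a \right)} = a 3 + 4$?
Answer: $- \frac{3788}{39} \approx -97.128$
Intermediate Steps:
$t{\left(a \right)} = 4 + 3 a$ ($t{\left(a \right)} = 3 a + 4 = 4 + 3 a$)
$223 + \left(\frac{1}{-156} - t{\left(4 \right)}\right) v{\left(-20 \right)} = 223 + \left(\frac{1}{-156} - \left(4 + 3 \cdot 4\right)\right) \left(\left(-1\right) \left(-20\right)\right) = 223 + \left(- \frac{1}{156} - \left(4 + 12\right)\right) 20 = 223 + \left(- \frac{1}{156} - 16\right) 20 = 223 - \frac{12485}{39} = - \frac{3788}{39}$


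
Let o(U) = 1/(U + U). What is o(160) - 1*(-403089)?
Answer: 128988481/320 ≈ 4.0309e+5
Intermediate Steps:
o(U) = 1/(2*U)
o(160) - 1*(-403089) = (½)/160 - 1*(-403089) = (½)*(1/160) + 403089 = 1/320 + 403089 = 128988481/320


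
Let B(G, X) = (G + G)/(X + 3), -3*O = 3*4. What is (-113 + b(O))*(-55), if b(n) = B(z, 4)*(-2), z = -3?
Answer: 42845/7 ≈ 6120.7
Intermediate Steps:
O = -4 ≈ -4.0000
B(G, X) = 2*G/(3 + X) (B(G, X) = (2*G)/(3 + X) = 2*G/(3 + X))
b(n) = 12/7 (b(n) = (2*(-3)/(3 + 4))*(-2) = (2*(-3)/7)*(-2) = (2*(-3)*(⅐))*(-2) = -6/7*(-2) = 12/7)
(-113 + b(O))*(-55) = (-113 + 12/7)*(-55) = -779/7*(-55) = 42845/7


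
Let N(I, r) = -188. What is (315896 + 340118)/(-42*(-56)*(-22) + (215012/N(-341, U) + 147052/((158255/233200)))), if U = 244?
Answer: 975884458358/243674192789 ≈ 4.0049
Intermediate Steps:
(315896 + 340118)/(-42*(-56)*(-22) + (215012/N(-341, U) + 147052/((158255/233200)))) = (315896 + 340118)/(-42*(-56)*(-22) + (215012/(-188) + 147052/((158255/233200)))) = 656014/(2352*(-22) + (215012*(-1/188) + 147052/((158255*(1/233200))))) = 656014/(-51744 + (-53753/47 + 147052/(31651/46640))) = 656014/(-51744 + (-53753/47 + 147052*(46640/31651))) = 656014/(-51744 + (-53753/47 + 6858505280/31651)) = 656014/(-51744 + 320648411957/1487597) = 656014/(243674192789/1487597) = 656014*(1487597/243674192789) = 975884458358/243674192789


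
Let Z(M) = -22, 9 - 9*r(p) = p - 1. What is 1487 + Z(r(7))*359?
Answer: -6411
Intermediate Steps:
r(p) = 10/9 - p/9 (r(p) = 1 - (p - 1)/9 = 1 - (-1 + p)/9 = 1 + (⅑ - p/9) = 10/9 - p/9)
1487 + Z(r(7))*359 = 1487 - 22*359 = 1487 - 7898 = -6411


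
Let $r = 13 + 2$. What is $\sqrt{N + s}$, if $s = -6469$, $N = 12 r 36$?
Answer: $\sqrt{11} \approx 3.3166$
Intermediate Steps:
$r = 15$
$N = 6480$ ($N = 12 \cdot 15 \cdot 36 = 180 \cdot 36 = 6480$)
$\sqrt{N + s} = \sqrt{6480 - 6469} = \sqrt{11}$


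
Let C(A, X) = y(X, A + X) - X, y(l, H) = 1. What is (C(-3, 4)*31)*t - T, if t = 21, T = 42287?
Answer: -44240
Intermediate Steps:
C(A, X) = 1 - X
(C(-3, 4)*31)*t - T = ((1 - 1*4)*31)*21 - 1*42287 = ((1 - 4)*31)*21 - 42287 = -3*31*21 - 42287 = -93*21 - 42287 = -1953 - 42287 = -44240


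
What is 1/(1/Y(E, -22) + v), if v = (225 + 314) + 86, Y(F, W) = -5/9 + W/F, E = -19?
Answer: 103/64546 ≈ 0.0015958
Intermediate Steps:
Y(F, W) = -5/9 + W/F (Y(F, W) = -5*⅑ + W/F = -5/9 + W/F)
v = 625 (v = 539 + 86 = 625)
1/(1/Y(E, -22) + v) = 1/(1/(-5/9 - 22/(-19)) + 625) = 1/(1/(-5/9 - 22*(-1/19)) + 625) = 1/(1/(-5/9 + 22/19) + 625) = 1/(1/(103/171) + 625) = 1/(171/103 + 625) = 1/(64546/103) = 103/64546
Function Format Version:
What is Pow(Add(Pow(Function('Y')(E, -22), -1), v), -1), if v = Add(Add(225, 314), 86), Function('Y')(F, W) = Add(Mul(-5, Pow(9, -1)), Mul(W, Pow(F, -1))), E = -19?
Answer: Rational(103, 64546) ≈ 0.0015958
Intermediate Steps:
Function('Y')(F, W) = Add(Rational(-5, 9), Mul(W, Pow(F, -1))) (Function('Y')(F, W) = Add(Mul(-5, Rational(1, 9)), Mul(W, Pow(F, -1))) = Add(Rational(-5, 9), Mul(W, Pow(F, -1))))
v = 625 (v = Add(539, 86) = 625)
Pow(Add(Pow(Function('Y')(E, -22), -1), v), -1) = Pow(Add(Pow(Add(Rational(-5, 9), Mul(-22, Pow(-19, -1))), -1), 625), -1) = Pow(Add(Pow(Add(Rational(-5, 9), Mul(-22, Rational(-1, 19))), -1), 625), -1) = Pow(Add(Pow(Add(Rational(-5, 9), Rational(22, 19)), -1), 625), -1) = Pow(Add(Pow(Rational(103, 171), -1), 625), -1) = Pow(Add(Rational(171, 103), 625), -1) = Pow(Rational(64546, 103), -1) = Rational(103, 64546)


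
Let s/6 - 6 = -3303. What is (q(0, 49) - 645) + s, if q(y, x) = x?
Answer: -20378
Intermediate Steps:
s = -19782 (s = 36 + 6*(-3303) = 36 - 19818 = -19782)
(q(0, 49) - 645) + s = (49 - 645) - 19782 = -596 - 19782 = -20378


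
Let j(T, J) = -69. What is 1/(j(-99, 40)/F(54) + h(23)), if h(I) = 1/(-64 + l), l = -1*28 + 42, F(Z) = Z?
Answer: -225/292 ≈ -0.77055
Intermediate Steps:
l = 14 (l = -28 + 42 = 14)
h(I) = -1/50 (h(I) = 1/(-64 + 14) = 1/(-50) = -1/50)
1/(j(-99, 40)/F(54) + h(23)) = 1/(-69/54 - 1/50) = 1/(-69*1/54 - 1/50) = 1/(-23/18 - 1/50) = 1/(-292/225) = -225/292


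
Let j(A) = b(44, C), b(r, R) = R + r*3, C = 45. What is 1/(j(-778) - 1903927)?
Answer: -1/1903750 ≈ -5.2528e-7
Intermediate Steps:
b(r, R) = R + 3*r
j(A) = 177 (j(A) = 45 + 3*44 = 45 + 132 = 177)
1/(j(-778) - 1903927) = 1/(177 - 1903927) = 1/(-1903750) = -1/1903750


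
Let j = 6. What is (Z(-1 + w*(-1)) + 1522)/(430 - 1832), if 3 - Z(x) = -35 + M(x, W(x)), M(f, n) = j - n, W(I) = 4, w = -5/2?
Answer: -779/701 ≈ -1.1113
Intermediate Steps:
w = -5/2 (w = -5*½ = -5/2 ≈ -2.5000)
M(f, n) = 6 - n
Z(x) = 36 (Z(x) = 3 - (-35 + (6 - 1*4)) = 3 - (-35 + (6 - 4)) = 3 - (-35 + 2) = 3 - 1*(-33) = 3 + 33 = 36)
(Z(-1 + w*(-1)) + 1522)/(430 - 1832) = (36 + 1522)/(430 - 1832) = 1558/(-1402) = 1558*(-1/1402) = -779/701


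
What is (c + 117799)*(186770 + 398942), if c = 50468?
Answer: 98556001104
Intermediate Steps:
(c + 117799)*(186770 + 398942) = (50468 + 117799)*(186770 + 398942) = 168267*585712 = 98556001104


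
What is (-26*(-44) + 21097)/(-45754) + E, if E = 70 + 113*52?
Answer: 272031043/45754 ≈ 5945.5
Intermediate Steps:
E = 5946 (E = 70 + 5876 = 5946)
(-26*(-44) + 21097)/(-45754) + E = (-26*(-44) + 21097)/(-45754) + 5946 = (1144 + 21097)*(-1/45754) + 5946 = 22241*(-1/45754) + 5946 = -22241/45754 + 5946 = 272031043/45754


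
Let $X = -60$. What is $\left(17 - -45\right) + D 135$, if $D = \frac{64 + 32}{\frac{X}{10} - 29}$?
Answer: $- \frac{2158}{7} \approx -308.29$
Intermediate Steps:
$D = - \frac{96}{35}$ ($D = \frac{64 + 32}{- \frac{60}{10} - 29} = \frac{96}{\left(-60\right) \frac{1}{10} - 29} = \frac{96}{-6 - 29} = \frac{96}{-35} = 96 \left(- \frac{1}{35}\right) = - \frac{96}{35} \approx -2.7429$)
$\left(17 - -45\right) + D 135 = \left(17 - -45\right) - \frac{2592}{7} = \left(17 + 45\right) - \frac{2592}{7} = 62 - \frac{2592}{7} = - \frac{2158}{7}$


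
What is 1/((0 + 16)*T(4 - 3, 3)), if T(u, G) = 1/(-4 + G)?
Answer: -1/16 ≈ -0.062500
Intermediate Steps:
1/((0 + 16)*T(4 - 3, 3)) = 1/((0 + 16)/(-4 + 3)) = 1/(16/(-1)) = 1/(16*(-1)) = 1/(-16) = -1/16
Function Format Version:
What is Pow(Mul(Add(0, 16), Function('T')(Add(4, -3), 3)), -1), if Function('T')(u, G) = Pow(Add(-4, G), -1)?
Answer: Rational(-1, 16) ≈ -0.062500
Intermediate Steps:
Pow(Mul(Add(0, 16), Function('T')(Add(4, -3), 3)), -1) = Pow(Mul(Add(0, 16), Pow(Add(-4, 3), -1)), -1) = Pow(Mul(16, Pow(-1, -1)), -1) = Pow(Mul(16, -1), -1) = Pow(-16, -1) = Rational(-1, 16)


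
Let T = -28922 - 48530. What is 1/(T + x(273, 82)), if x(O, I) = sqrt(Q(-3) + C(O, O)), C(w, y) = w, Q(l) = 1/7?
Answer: -135541/10497921054 - sqrt(3346)/20995842108 ≈ -1.2914e-5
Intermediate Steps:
Q(l) = 1/7
x(O, I) = sqrt(1/7 + O)
T = -77452
1/(T + x(273, 82)) = 1/(-77452 + sqrt(7 + 49*273)/7) = 1/(-77452 + sqrt(7 + 13377)/7) = 1/(-77452 + sqrt(13384)/7) = 1/(-77452 + (2*sqrt(3346))/7) = 1/(-77452 + 2*sqrt(3346)/7)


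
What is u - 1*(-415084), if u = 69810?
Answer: 484894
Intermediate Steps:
u - 1*(-415084) = 69810 - 1*(-415084) = 69810 + 415084 = 484894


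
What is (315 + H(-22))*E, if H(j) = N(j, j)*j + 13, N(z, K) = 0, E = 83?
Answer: 27224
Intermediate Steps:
H(j) = 13 (H(j) = 0*j + 13 = 0 + 13 = 13)
(315 + H(-22))*E = (315 + 13)*83 = 328*83 = 27224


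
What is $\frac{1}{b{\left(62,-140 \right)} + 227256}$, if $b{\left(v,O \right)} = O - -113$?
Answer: $\frac{1}{227229} \approx 4.4008 \cdot 10^{-6}$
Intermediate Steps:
$b{\left(v,O \right)} = 113 + O$ ($b{\left(v,O \right)} = O + 113 = 113 + O$)
$\frac{1}{b{\left(62,-140 \right)} + 227256} = \frac{1}{\left(113 - 140\right) + 227256} = \frac{1}{-27 + 227256} = \frac{1}{227229}$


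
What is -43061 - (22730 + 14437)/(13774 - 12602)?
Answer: -50504659/1172 ≈ -43093.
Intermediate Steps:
-43061 - (22730 + 14437)/(13774 - 12602) = -43061 - 37167/1172 = -50504659/1172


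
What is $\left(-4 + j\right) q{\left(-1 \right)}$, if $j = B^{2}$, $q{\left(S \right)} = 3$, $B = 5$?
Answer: $63$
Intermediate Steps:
$j = 25$ ($j = 5^{2} = 25$)
$\left(-4 + j\right) q{\left(-1 \right)} = \left(-4 + 25\right) 3 = 21 \cdot 3 = 63$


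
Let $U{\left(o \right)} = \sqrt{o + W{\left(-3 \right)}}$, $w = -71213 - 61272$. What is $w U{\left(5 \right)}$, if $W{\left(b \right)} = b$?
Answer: $- 132485 \sqrt{2} \approx -1.8736 \cdot 10^{5}$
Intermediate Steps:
$w = -132485$
$U{\left(o \right)} = \sqrt{-3 + o}$ ($U{\left(o \right)} = \sqrt{o - 3} = \sqrt{-3 + o}$)
$w U{\left(5 \right)} = - 132485 \sqrt{-3 + 5} = - 132485 \sqrt{2}$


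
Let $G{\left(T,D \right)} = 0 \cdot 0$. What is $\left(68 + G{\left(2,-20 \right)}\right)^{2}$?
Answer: $4624$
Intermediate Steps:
$G{\left(T,D \right)} = 0$
$\left(68 + G{\left(2,-20 \right)}\right)^{2} = \left(68 + 0\right)^{2} = 68^{2} = 4624$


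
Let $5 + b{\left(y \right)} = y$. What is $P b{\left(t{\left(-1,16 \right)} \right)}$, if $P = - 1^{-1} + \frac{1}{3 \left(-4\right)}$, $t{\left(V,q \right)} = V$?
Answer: $\frac{13}{2} \approx 6.5$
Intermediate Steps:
$P = - \frac{13}{12}$ ($P = \left(-1\right) 1 + \frac{1}{3} \left(- \frac{1}{4}\right) = -1 - \frac{1}{12} = - \frac{13}{12} \approx -1.0833$)
$b{\left(y \right)} = -5 + y$
$P b{\left(t{\left(-1,16 \right)} \right)} = - \frac{13 \left(-5 - 1\right)}{12} = \left(- \frac{13}{12}\right) \left(-6\right) = \frac{13}{2}$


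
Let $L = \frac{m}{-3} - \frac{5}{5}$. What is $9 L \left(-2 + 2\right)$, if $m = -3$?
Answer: $0$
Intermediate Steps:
$L = 0$ ($L = - \frac{3}{-3} - \frac{5}{5} = \left(-3\right) \left(- \frac{1}{3}\right) - 1 = 1 - 1 = 0$)
$9 L \left(-2 + 2\right) = 9 \cdot 0 \left(-2 + 2\right) = 0 \cdot 0 = 0$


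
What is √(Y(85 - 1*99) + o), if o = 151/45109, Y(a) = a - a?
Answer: √6811459/45109 ≈ 0.057857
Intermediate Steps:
Y(a) = 0
o = 151/45109 (o = 151*(1/45109) = 151/45109 ≈ 0.0033474)
√(Y(85 - 1*99) + o) = √(0 + 151/45109) = √(151/45109) = √6811459/45109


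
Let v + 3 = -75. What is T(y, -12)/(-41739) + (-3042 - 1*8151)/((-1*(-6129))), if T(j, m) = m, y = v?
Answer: -51901231/28424259 ≈ -1.8259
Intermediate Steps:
v = -78 (v = -3 - 75 = -78)
y = -78
T(y, -12)/(-41739) + (-3042 - 1*8151)/((-1*(-6129))) = -12/(-41739) + (-3042 - 1*8151)/((-1*(-6129))) = -12*(-1/41739) + (-3042 - 8151)/6129 = 4/13913 - 11193*1/6129 = 4/13913 - 3731/2043 = -51901231/28424259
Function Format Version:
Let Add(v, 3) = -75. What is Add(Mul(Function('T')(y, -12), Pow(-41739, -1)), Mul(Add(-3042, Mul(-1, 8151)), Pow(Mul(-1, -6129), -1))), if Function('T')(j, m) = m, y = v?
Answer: Rational(-51901231, 28424259) ≈ -1.8259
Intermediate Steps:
v = -78 (v = Add(-3, -75) = -78)
y = -78
Add(Mul(Function('T')(y, -12), Pow(-41739, -1)), Mul(Add(-3042, Mul(-1, 8151)), Pow(Mul(-1, -6129), -1))) = Add(Mul(-12, Pow(-41739, -1)), Mul(Add(-3042, Mul(-1, 8151)), Pow(Mul(-1, -6129), -1))) = Add(Mul(-12, Rational(-1, 41739)), Mul(Add(-3042, -8151), Pow(6129, -1))) = Add(Rational(4, 13913), Mul(-11193, Rational(1, 6129))) = Add(Rational(4, 13913), Rational(-3731, 2043)) = Rational(-51901231, 28424259)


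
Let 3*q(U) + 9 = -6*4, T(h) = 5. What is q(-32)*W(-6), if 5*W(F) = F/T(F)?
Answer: 66/25 ≈ 2.6400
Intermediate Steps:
W(F) = F/25 (W(F) = (F/5)/5 = F/25)
q(U) = -11 (q(U) = -3 + (-6*4)/3 = -3 + (⅓)*(-24) = -3 - 8 = -11)
q(-32)*W(-6) = -11*(-6)/25 = -11*(-6/25) = 66/25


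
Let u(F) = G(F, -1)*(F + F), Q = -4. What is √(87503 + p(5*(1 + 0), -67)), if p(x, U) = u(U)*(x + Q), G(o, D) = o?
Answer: 7*√1969 ≈ 310.61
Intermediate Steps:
u(F) = 2*F² (u(F) = F*(F + F) = F*(2*F) = 2*F²)
p(x, U) = 2*U²*(-4 + x) (p(x, U) = (2*U²)*(x - 4) = (2*U²)*(-4 + x) = 2*U²*(-4 + x))
√(87503 + p(5*(1 + 0), -67)) = √(87503 + 2*(-67)²*(-4 + 5*(1 + 0))) = √(87503 + 2*4489*(-4 + 5*1)) = √(87503 + 2*4489*(-4 + 5)) = √(87503 + 2*4489*1) = √(87503 + 8978) = √96481 = 7*√1969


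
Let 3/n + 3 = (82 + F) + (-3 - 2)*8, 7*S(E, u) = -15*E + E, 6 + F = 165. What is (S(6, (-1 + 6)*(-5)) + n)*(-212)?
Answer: 83846/33 ≈ 2540.8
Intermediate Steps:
F = 159 (F = -6 + 165 = 159)
S(E, u) = -2*E (S(E, u) = (-15*E + E)/7 = (-14*E)/7 = -2*E)
n = 1/66 (n = 3/(-3 + ((82 + 159) + (-3 - 2)*8)) = 3/(-3 + (241 - 5*8)) = 3/(-3 + (241 - 40)) = 3/(-3 + 201) = 3/198 = 3*(1/198) = 1/66 ≈ 0.015152)
(S(6, (-1 + 6)*(-5)) + n)*(-212) = (-2*6 + 1/66)*(-212) = (-12 + 1/66)*(-212) = -791/66*(-212) = 83846/33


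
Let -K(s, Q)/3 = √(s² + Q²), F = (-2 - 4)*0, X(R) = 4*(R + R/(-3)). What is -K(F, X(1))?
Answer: 8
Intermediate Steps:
X(R) = 8*R/3 (X(R) = 4*(R + R*(-⅓)) = 4*(R - R/3) = 4*(2*R/3) = 8*R/3)
F = 0 (F = -6*0 = 0)
K(s, Q) = -3*√(Q² + s²) (K(s, Q) = -3*√(s² + Q²) = -3*√(Q² + s²))
-K(F, X(1)) = -(-3)*√(((8/3)*1)² + 0²) = -(-3)*√((8/3)² + 0) = -(-3)*√(64/9 + 0) = -(-3)*√(64/9) = -(-3)*8/3 = -1*(-8) = 8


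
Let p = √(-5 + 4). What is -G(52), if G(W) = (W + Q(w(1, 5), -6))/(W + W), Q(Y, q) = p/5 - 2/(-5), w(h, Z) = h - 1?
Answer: -131/260 - I/520 ≈ -0.50385 - 0.0019231*I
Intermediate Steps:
p = I (p = √(-1) = I ≈ 1.0*I)
w(h, Z) = -1 + h
Q(Y, q) = ⅖ + I/5 (Q(Y, q) = I/5 - 2/(-5) = I*(⅕) - 2*(-⅕) = I/5 + ⅖ = ⅖ + I/5)
G(W) = (⅖ + W + I/5)/(2*W) (G(W) = (W + (⅖ + I/5))/(W + W) = (⅖ + W + I/5)/((2*W)) = (⅖ + W + I/5)*(1/(2*W)) = (⅖ + W + I/5)/(2*W))
-G(52) = -(2 + I + 5*52)/(10*52) = -(2 + I + 260)/(10*52) = -(262 + I)/(10*52) = -(131/260 + I/520) = -131/260 - I/520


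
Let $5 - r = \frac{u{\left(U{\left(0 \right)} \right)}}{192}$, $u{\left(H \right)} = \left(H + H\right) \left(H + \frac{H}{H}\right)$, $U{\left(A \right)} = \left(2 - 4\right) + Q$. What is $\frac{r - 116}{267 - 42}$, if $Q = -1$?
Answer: $- \frac{1777}{3600} \approx -0.49361$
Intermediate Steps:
$U{\left(A \right)} = -3$ ($U{\left(A \right)} = \left(2 - 4\right) - 1 = -2 - 1 = -3$)
$u{\left(H \right)} = 2 H \left(1 + H\right)$ ($u{\left(H \right)} = 2 H \left(H + 1\right) = 2 H \left(1 + H\right)$)
$r = \frac{79}{16}$ ($r = 5 - \frac{2 \left(-3\right) \left(1 - 3\right)}{192} = 5 - 2 \left(-3\right) \left(-2\right) \frac{1}{192} = 5 - 12 \cdot \frac{1}{192} = 5 - \frac{1}{16} = \frac{79}{16} \approx 4.9375$)
$\frac{r - 116}{267 - 42} = \frac{\frac{79}{16} - 116}{267 - 42} = - \frac{1777}{16 \cdot 225} = \left(- \frac{1777}{16}\right) \frac{1}{225} = - \frac{1777}{3600}$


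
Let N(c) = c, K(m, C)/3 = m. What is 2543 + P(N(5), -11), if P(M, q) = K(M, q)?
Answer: 2558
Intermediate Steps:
K(m, C) = 3*m
P(M, q) = 3*M
2543 + P(N(5), -11) = 2543 + 3*5 = 2543 + 15 = 2558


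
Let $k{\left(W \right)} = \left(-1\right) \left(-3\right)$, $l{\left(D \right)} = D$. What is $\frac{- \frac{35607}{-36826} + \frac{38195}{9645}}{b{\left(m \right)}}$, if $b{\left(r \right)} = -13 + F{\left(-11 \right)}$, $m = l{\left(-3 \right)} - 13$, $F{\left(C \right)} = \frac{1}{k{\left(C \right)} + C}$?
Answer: $- \frac{1399998868}{3729461085} \approx -0.37539$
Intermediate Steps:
$k{\left(W \right)} = 3$
$F{\left(C \right)} = \frac{1}{3 + C}$
$m = -16$ ($m = -3 - 13 = -16$)
$b{\left(r \right)} = - \frac{105}{8}$ ($b{\left(r \right)} = -13 + \frac{1}{3 - 11} = -13 + \frac{1}{-8} = -13 - \frac{1}{8} = - \frac{105}{8}$)
$\frac{- \frac{35607}{-36826} + \frac{38195}{9645}}{b{\left(m \right)}} = \frac{- \frac{35607}{-36826} + \frac{38195}{9645}}{- \frac{105}{8}} = \left(\left(-35607\right) \left(- \frac{1}{36826}\right) + 38195 \cdot \frac{1}{9645}\right) \left(- \frac{8}{105}\right) = \left(\frac{35607}{36826} + \frac{7639}{1929}\right) \left(- \frac{8}{105}\right) = \frac{349999717}{71037354} \left(- \frac{8}{105}\right) = - \frac{1399998868}{3729461085}$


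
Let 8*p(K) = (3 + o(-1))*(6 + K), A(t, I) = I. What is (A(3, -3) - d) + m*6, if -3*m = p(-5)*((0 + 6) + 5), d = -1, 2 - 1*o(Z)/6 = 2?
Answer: -41/4 ≈ -10.250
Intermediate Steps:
o(Z) = 0 (o(Z) = 12 - 6*2 = 12 - 12 = 0)
p(K) = 9/4 + 3*K/8 (p(K) = ((3 + 0)*(6 + K))/8 = (3*(6 + K))/8 = (18 + 3*K)/8 = 9/4 + 3*K/8)
m = -11/8 (m = -(9/4 + (3/8)*(-5))*((0 + 6) + 5)/3 = -(9/4 - 15/8)*(6 + 5)/3 = -11/8 ≈ -1.3750)
(A(3, -3) - d) + m*6 = (-3 - 1*(-1)) - 11/8*6 = (-3 + 1) - 33/4 = -2 - 33/4 = -41/4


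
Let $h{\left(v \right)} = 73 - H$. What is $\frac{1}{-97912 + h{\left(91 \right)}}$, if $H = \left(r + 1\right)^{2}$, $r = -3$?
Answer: $- \frac{1}{97843} \approx -1.022 \cdot 10^{-5}$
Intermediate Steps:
$H = 4$ ($H = \left(-3 + 1\right)^{2} = \left(-2\right)^{2} = 4$)
$h{\left(v \right)} = 69$ ($h{\left(v \right)} = 73 - 4 = 69$)
$\frac{1}{-97912 + h{\left(91 \right)}} = \frac{1}{-97912 + 69} = \frac{1}{-97843} = - \frac{1}{97843}$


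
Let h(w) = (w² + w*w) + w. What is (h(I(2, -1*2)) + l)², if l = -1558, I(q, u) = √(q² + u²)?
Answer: 2377772 - 6168*√2 ≈ 2.3690e+6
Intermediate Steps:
h(w) = w + 2*w² (h(w) = (w² + w²) + w = 2*w² + w = w + 2*w²)
(h(I(2, -1*2)) + l)² = (√(2² + (-1*2)²)*(1 + 2*√(2² + (-1*2)²)) - 1558)² = (√(4 + (-2)²)*(1 + 2*√(4 + (-2)²)) - 1558)² = (√(4 + 4)*(1 + 2*√(4 + 4)) - 1558)² = (√8*(1 + 2*√8) - 1558)² = ((2*√2)*(1 + 2*(2*√2)) - 1558)² = ((2*√2)*(1 + 4*√2) - 1558)² = (2*√2*(1 + 4*√2) - 1558)² = (-1558 + 2*√2*(1 + 4*√2))²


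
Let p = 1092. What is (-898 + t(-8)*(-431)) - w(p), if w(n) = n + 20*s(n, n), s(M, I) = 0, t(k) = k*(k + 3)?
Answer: -19230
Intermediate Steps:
t(k) = k*(3 + k)
w(n) = n (w(n) = n + 20*0 = n + 0 = n)
(-898 + t(-8)*(-431)) - w(p) = (-898 - 8*(3 - 8)*(-431)) - 1*1092 = (-898 - 8*(-5)*(-431)) - 1092 = (-898 + 40*(-431)) - 1092 = (-898 - 17240) - 1092 = -18138 - 1092 = -19230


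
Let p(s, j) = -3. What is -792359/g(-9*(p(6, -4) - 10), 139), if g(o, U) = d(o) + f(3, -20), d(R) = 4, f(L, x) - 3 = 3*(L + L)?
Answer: -792359/25 ≈ -31694.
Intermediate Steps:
f(L, x) = 3 + 6*L (f(L, x) = 3 + 3*(L + L) = 3 + 3*(2*L) = 3 + 6*L)
g(o, U) = 25 (g(o, U) = 4 + (3 + 6*3) = 4 + (3 + 18) = 4 + 21 = 25)
-792359/g(-9*(p(6, -4) - 10), 139) = -792359/25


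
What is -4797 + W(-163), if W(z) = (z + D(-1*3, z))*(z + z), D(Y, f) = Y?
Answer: 49319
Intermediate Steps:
W(z) = 2*z*(-3 + z) (W(z) = (z - 1*3)*(z + z) = (z - 3)*(2*z) = (-3 + z)*(2*z) = 2*z*(-3 + z))
-4797 + W(-163) = -4797 + 2*(-163)*(-3 - 163) = -4797 + 2*(-163)*(-166) = -4797 + 54116 = 49319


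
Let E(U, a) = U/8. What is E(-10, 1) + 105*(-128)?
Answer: -53765/4 ≈ -13441.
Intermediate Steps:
E(U, a) = U/8 (E(U, a) = U*(⅛) = U/8)
E(-10, 1) + 105*(-128) = (⅛)*(-10) + 105*(-128) = -5/4 - 13440 = -53765/4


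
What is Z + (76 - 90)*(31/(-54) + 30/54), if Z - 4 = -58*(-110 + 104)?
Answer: 9511/27 ≈ 352.26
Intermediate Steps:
Z = 352 (Z = 4 - 58*(-110 + 104) = 4 - 58*(-6) = 4 + 348 = 352)
Z + (76 - 90)*(31/(-54) + 30/54) = 352 + (76 - 90)*(31/(-54) + 30/54) = 352 - 14*(31*(-1/54) + 30*(1/54)) = 352 - 14*(-31/54 + 5/9) = 352 - 14*(-1/54) = 352 + 7/27 = 9511/27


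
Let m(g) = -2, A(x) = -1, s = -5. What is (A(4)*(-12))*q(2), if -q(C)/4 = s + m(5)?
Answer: 336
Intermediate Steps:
q(C) = 28 (q(C) = -4*(-5 - 2) = -4*(-7) = 28)
(A(4)*(-12))*q(2) = -1*(-12)*28 = 12*28 = 336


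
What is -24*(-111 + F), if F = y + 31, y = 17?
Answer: 1512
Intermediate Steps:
F = 48 (F = 17 + 31 = 48)
-24*(-111 + F) = -24*(-111 + 48) = -24*(-63) = 1512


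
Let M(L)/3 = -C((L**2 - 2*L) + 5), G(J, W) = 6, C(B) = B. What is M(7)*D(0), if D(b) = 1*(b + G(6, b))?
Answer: -720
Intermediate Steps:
M(L) = -15 - 3*L**2 + 6*L (M(L) = 3*(-((L**2 - 2*L) + 5)) = 3*(-(5 + L**2 - 2*L)) = 3*(-5 - L**2 + 2*L) = -15 - 3*L**2 + 6*L)
D(b) = 6 + b (D(b) = 1*(b + 6) = 1*(6 + b) = 6 + b)
M(7)*D(0) = (-15 - 3*7**2 + 6*7)*(6 + 0) = (-15 - 3*49 + 42)*6 = (-15 - 147 + 42)*6 = -120*6 = -720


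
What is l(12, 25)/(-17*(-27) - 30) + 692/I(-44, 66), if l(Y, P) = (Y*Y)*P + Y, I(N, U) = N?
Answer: -95/13 ≈ -7.3077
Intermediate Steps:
l(Y, P) = Y + P*Y² (l(Y, P) = Y²*P + Y = P*Y² + Y = Y + P*Y²)
l(12, 25)/(-17*(-27) - 30) + 692/I(-44, 66) = (12*(1 + 25*12))/(-17*(-27) - 30) + 692/(-44) = (12*(1 + 300))/(459 - 30) + 692*(-1/44) = (12*301)/429 - 173/11 = 3612*(1/429) - 173/11 = 1204/143 - 173/11 = -95/13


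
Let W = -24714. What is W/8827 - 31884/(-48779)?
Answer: -924084138/430572233 ≈ -2.1462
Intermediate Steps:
W/8827 - 31884/(-48779) = -24714/8827 - 31884/(-48779) = -24714*1/8827 - 31884*(-1/48779) = -24714/8827 + 31884/48779 = -924084138/430572233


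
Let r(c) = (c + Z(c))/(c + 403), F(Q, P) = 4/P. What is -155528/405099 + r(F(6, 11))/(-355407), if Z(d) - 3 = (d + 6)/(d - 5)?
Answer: -1389797978482415/3619963935226899 ≈ -0.38393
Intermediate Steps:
Z(d) = 3 + (6 + d)/(-5 + d) (Z(d) = 3 + (d + 6)/(d - 5) = 3 + (6 + d)/(-5 + d))
r(c) = (c + (-9 + 4*c)/(-5 + c))/(403 + c) (r(c) = (c + (-9 + 4*c)/(-5 + c))/(c + 403) = (c + (-9 + 4*c)/(-5 + c))/(403 + c))
-155528/405099 + r(F(6, 11))/(-355407) = -155528/405099 + ((-9 + (4/11)² - 4/11)/(-2015 + (4/11)² + 398*(4/11)))/(-355407) = -155528*1/405099 + ((-9 + (4*(1/11))² - 4/11)/(-2015 + (4*(1/11))² + 398*(4*(1/11))))*(-1/355407) = -155528/405099 + ((-9 + (4/11)² - 1*4/11)/(-2015 + (4/11)² + 398*(4/11)))*(-1/355407) = -155528/405099 + ((-9 + 16/121 - 4/11)/(-2015 + 16/121 + 1592/11))*(-1/355407) = -155528/405099 + (-1117/121/(-226287/121))*(-1/355407) = -155528/405099 - 121/226287*(-1117/121)*(-1/355407) = -155528/405099 + (1117/226287)*(-1/355407) = -155528/405099 - 1117/80423983809 = -1389797978482415/3619963935226899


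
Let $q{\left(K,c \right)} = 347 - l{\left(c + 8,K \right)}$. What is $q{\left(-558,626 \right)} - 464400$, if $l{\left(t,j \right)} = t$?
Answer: $-464687$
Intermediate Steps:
$q{\left(K,c \right)} = 339 - c$ ($q{\left(K,c \right)} = 347 - \left(c + 8\right) = 347 - \left(8 + c\right) = 339 - c$)
$q{\left(-558,626 \right)} - 464400 = \left(339 - 626\right) - 464400 = -287 - 464400 = -464687$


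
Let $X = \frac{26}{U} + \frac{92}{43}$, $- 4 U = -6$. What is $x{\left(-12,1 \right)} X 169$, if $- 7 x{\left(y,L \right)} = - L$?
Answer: $\frac{424528}{903} \approx 470.13$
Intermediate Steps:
$U = \frac{3}{2}$ ($U = \left(- \frac{1}{4}\right) \left(-6\right) = \frac{3}{2} \approx 1.5$)
$x{\left(y,L \right)} = \frac{L}{7}$ ($x{\left(y,L \right)} = - \frac{\left(-1\right) L}{7} = \frac{L}{7}$)
$X = \frac{2512}{129}$ ($X = \frac{26}{\frac{3}{2}} + \frac{92}{43} = 26 \cdot \frac{2}{3} + 92 \cdot \frac{1}{43} = \frac{52}{3} + \frac{92}{43} = \frac{2512}{129} \approx 19.473$)
$x{\left(-12,1 \right)} X 169 = \frac{1}{7} \cdot 1 \cdot \frac{2512}{129} \cdot 169 = \frac{1}{7} \cdot \frac{2512}{129} \cdot 169 = \frac{2512}{903} \cdot 169 = \frac{424528}{903}$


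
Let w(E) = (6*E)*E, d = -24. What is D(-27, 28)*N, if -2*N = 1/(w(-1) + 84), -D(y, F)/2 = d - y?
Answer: 1/30 ≈ 0.033333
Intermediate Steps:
D(y, F) = 48 + 2*y (D(y, F) = -2*(-24 - y) = 48 + 2*y)
w(E) = 6*E²
N = -1/180 (N = -1/(2*(6*(-1)² + 84)) = -1/(2*(6*1 + 84)) = -1/(2*(6 + 84)) = -½/90 = -½*1/90 = -1/180 ≈ -0.0055556)
D(-27, 28)*N = (48 + 2*(-27))*(-1/180) = (48 - 54)*(-1/180) = -6*(-1/180) = 1/30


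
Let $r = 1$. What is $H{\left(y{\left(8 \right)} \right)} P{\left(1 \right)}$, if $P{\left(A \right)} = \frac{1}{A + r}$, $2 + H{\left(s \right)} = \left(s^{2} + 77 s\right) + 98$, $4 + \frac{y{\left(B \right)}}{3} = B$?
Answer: $582$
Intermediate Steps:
$y{\left(B \right)} = -12 + 3 B$
$H{\left(s \right)} = 96 + s^{2} + 77 s$ ($H{\left(s \right)} = -2 + \left(\left(s^{2} + 77 s\right) + 98\right) = -2 + \left(98 + s^{2} + 77 s\right) = 96 + s^{2} + 77 s$)
$P{\left(A \right)} = \frac{1}{1 + A}$ ($P{\left(A \right)} = \frac{1}{A + 1} = \frac{1}{1 + A}$)
$H{\left(y{\left(8 \right)} \right)} P{\left(1 \right)} = \frac{96 + \left(-12 + 3 \cdot 8\right)^{2} + 77 \left(-12 + 3 \cdot 8\right)}{1 + 1} = \frac{96 + \left(-12 + 24\right)^{2} + 77 \left(-12 + 24\right)}{2} = \left(96 + 12^{2} + 77 \cdot 12\right) \frac{1}{2} = \left(96 + 144 + 924\right) \frac{1}{2} = 1164 \cdot \frac{1}{2} = 582$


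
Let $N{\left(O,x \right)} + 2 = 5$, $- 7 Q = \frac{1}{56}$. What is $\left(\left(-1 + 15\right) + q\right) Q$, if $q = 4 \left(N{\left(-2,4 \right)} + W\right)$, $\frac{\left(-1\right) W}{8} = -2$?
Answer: $- \frac{45}{196} \approx -0.22959$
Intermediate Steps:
$Q = - \frac{1}{392}$ ($Q = - \frac{1}{7 \cdot 56} = \left(- \frac{1}{7}\right) \frac{1}{56} = - \frac{1}{392} \approx -0.002551$)
$N{\left(O,x \right)} = 3$ ($N{\left(O,x \right)} = -2 + 5 = 3$)
$W = 16$ ($W = \left(-8\right) \left(-2\right) = 16$)
$q = 76$ ($q = 4 \left(3 + 16\right) = 4 \cdot 19 = 76$)
$\left(\left(-1 + 15\right) + q\right) Q = \left(\left(-1 + 15\right) + 76\right) \left(- \frac{1}{392}\right) = \left(14 + 76\right) \left(- \frac{1}{392}\right) = 90 \left(- \frac{1}{392}\right) = - \frac{45}{196}$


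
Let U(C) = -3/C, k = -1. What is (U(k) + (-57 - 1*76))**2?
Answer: 16900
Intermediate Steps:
(U(k) + (-57 - 1*76))**2 = (-3/(-1) + (-57 - 1*76))**2 = (-3*(-1) + (-57 - 76))**2 = (3 - 133)**2 = (-130)**2 = 16900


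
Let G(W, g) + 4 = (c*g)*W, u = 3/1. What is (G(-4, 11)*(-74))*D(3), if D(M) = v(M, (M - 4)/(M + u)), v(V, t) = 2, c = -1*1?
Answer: -5920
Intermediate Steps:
c = -1
u = 3 (u = 3*1 = 3)
G(W, g) = -4 - W*g (G(W, g) = -4 + (-g)*W = -4 - W*g)
D(M) = 2
(G(-4, 11)*(-74))*D(3) = ((-4 - 1*(-4)*11)*(-74))*2 = ((-4 + 44)*(-74))*2 = (40*(-74))*2 = -2960*2 = -5920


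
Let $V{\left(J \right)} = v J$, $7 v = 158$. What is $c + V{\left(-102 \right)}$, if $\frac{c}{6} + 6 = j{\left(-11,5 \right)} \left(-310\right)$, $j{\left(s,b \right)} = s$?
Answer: $\frac{126852}{7} \approx 18122.0$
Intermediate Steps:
$v = \frac{158}{7}$ ($v = \frac{1}{7} \cdot 158 = \frac{158}{7} \approx 22.571$)
$V{\left(J \right)} = \frac{158 J}{7}$
$c = 20424$ ($c = -36 + 6 \left(\left(-11\right) \left(-310\right)\right) = -36 + 6 \cdot 3410 = -36 + 20460 = 20424$)
$c + V{\left(-102 \right)} = 20424 + \frac{158}{7} \left(-102\right) = 20424 - \frac{16116}{7} = \frac{126852}{7}$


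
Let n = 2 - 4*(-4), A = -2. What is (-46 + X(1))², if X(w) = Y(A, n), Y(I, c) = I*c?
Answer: 6724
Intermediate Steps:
n = 18 (n = 2 + 16 = 18)
X(w) = -36 (X(w) = -2*18 = -36)
(-46 + X(1))² = (-46 - 36)² = (-82)² = 6724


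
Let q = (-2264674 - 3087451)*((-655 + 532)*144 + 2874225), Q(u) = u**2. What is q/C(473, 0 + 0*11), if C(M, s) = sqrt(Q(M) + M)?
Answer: -463285292125*sqrt(224202)/6794 ≈ -3.2288e+10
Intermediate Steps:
C(M, s) = sqrt(M + M**2) (C(M, s) = sqrt(M**2 + M) = sqrt(M + M**2))
q = -15288414640125 (q = -5352125*(-123*144 + 2874225) = -5352125*(-17712 + 2874225) = -5352125*2856513 = -15288414640125)
q/C(473, 0 + 0*11) = -15288414640125*sqrt(473)/(473*sqrt(1 + 473)) = -15288414640125*sqrt(224202)/224202 = -463285292125*sqrt(224202)/6794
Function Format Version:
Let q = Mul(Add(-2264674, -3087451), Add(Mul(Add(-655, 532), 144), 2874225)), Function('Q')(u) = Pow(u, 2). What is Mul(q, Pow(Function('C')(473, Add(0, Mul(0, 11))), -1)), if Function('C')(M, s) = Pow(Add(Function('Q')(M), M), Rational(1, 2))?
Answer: Mul(Rational(-463285292125, 6794), Pow(224202, Rational(1, 2))) ≈ -3.2288e+10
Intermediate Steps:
Function('C')(M, s) = Pow(Add(M, Pow(M, 2)), Rational(1, 2)) (Function('C')(M, s) = Pow(Add(Pow(M, 2), M), Rational(1, 2)) = Pow(Add(M, Pow(M, 2)), Rational(1, 2)))
q = -15288414640125 (q = Mul(-5352125, Add(Mul(-123, 144), 2874225)) = Mul(-5352125, Add(-17712, 2874225)) = Mul(-5352125, 2856513) = -15288414640125)
Mul(q, Pow(Function('C')(473, Add(0, Mul(0, 11))), -1)) = Mul(-15288414640125, Pow(Pow(Mul(473, Add(1, 473)), Rational(1, 2)), -1)) = Mul(-15288414640125, Pow(Pow(Mul(473, 474), Rational(1, 2)), -1)) = Mul(-15288414640125, Pow(Pow(224202, Rational(1, 2)), -1)) = Mul(-15288414640125, Mul(Rational(1, 224202), Pow(224202, Rational(1, 2)))) = Mul(Rational(-463285292125, 6794), Pow(224202, Rational(1, 2)))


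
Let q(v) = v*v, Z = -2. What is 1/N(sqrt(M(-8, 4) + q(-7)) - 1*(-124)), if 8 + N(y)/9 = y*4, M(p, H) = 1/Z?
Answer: 61/267039 - sqrt(194)/1068156 ≈ 0.00021539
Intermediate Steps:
M(p, H) = -1/2 (M(p, H) = 1/(-2) = -1/2)
q(v) = v**2
N(y) = -72 + 36*y (N(y) = -72 + 9*(y*4) = -72 + 9*(4*y) = -72 + 36*y)
1/N(sqrt(M(-8, 4) + q(-7)) - 1*(-124)) = 1/(-72 + 36*(sqrt(-1/2 + (-7)**2) - 1*(-124))) = 1/(-72 + 36*(sqrt(-1/2 + 49) + 124)) = 1/(-72 + 36*(sqrt(97/2) + 124)) = 1/(-72 + 36*(sqrt(194)/2 + 124)) = 1/(-72 + 36*(124 + sqrt(194)/2)) = 1/(-72 + (4464 + 18*sqrt(194))) = 1/(4392 + 18*sqrt(194))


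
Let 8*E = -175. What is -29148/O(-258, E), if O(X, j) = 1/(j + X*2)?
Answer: 31355961/2 ≈ 1.5678e+7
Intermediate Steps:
E = -175/8 (E = (⅛)*(-175) = -175/8 ≈ -21.875)
O(X, j) = 1/(j + 2*X)
-29148/O(-258, E) = -29148/(1/(-175/8 + 2*(-258))) = -29148/(1/(-175/8 - 516)) = -29148/(1/(-4303/8)) = -29148/(-8/4303) = -29148*(-4303/8) = 31355961/2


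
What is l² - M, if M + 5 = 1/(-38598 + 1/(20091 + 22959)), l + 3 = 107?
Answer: 17980648674129/1661643899 ≈ 10821.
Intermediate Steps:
l = 104 (l = -3 + 107 = 104)
M = -8308262545/1661643899 (M = -5 + 1/(-38598 + 1/(20091 + 22959)) = -5 + 1/(-38598 + 1/43050) = -5 + 1/(-1661643899/43050) = -5 - 43050/1661643899 = -8308262545/1661643899 ≈ -5.0000)
l² - M = 104² - 1*(-8308262545/1661643899) = 10816 + 8308262545/1661643899 = 17980648674129/1661643899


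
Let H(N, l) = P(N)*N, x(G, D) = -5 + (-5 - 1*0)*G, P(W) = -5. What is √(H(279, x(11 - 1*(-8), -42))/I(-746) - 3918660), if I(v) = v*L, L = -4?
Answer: I*√8723188994910/1492 ≈ 1979.6*I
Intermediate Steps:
x(G, D) = -5 - 5*G (x(G, D) = -5 + (-5 + 0)*G = -5 - 5*G)
H(N, l) = -5*N
I(v) = -4*v (I(v) = v*(-4) = -4*v)
√(H(279, x(11 - 1*(-8), -42))/I(-746) - 3918660) = √((-5*279)/((-4*(-746))) - 3918660) = √(-1395/2984 - 3918660) = √(-11693282835/2984) = I*√8723188994910/1492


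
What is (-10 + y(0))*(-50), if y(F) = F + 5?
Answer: 250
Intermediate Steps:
y(F) = 5 + F
(-10 + y(0))*(-50) = (-10 + (5 + 0))*(-50) = (-10 + 5)*(-50) = -5*(-50) = 250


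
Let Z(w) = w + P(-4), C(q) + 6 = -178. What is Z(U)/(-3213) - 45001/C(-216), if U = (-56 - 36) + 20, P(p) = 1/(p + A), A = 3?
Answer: 144601645/591192 ≈ 244.59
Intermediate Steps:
P(p) = 1/(3 + p) (P(p) = 1/(p + 3) = 1/(3 + p))
C(q) = -184 (C(q) = -6 - 178 = -184)
U = -72 (U = -92 + 20 = -72)
Z(w) = -1 + w (Z(w) = w + 1/(3 - 4) = w + 1/(-1) = w - 1 = -1 + w)
Z(U)/(-3213) - 45001/C(-216) = (-1 - 72)/(-3213) - 45001/(-184) = -73*(-1/3213) - 45001*(-1/184) = 73/3213 + 45001/184 = 144601645/591192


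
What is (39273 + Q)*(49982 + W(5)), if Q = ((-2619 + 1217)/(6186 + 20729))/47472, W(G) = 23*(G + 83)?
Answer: 652408260148158257/319427220 ≈ 2.0424e+9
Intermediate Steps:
W(G) = 1909 + 23*G (W(G) = 23*(83 + G) = 1909 + 23*G)
Q = -701/638854440 (Q = -1402/26915*(1/47472) = -1402*1/26915*(1/47472) = -1402/26915*1/47472 = -701/638854440 ≈ -1.0973e-6)
(39273 + Q)*(49982 + W(5)) = (39273 - 701/638854440)*(49982 + (1909 + 23*5)) = 25089730421419*(49982 + (1909 + 115))/638854440 = 25089730421419*(49982 + 2024)/638854440 = (25089730421419/638854440)*52006 = 652408260148158257/319427220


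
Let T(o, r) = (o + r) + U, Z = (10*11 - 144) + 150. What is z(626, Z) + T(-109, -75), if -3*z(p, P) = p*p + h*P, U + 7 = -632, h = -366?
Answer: -351889/3 ≈ -1.1730e+5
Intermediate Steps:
U = -639 (U = -7 - 632 = -639)
Z = 116 (Z = (110 - 144) + 150 = -34 + 150 = 116)
T(o, r) = -639 + o + r (T(o, r) = (o + r) - 639 = -639 + o + r)
z(p, P) = 122*P - p²/3 (z(p, P) = -(p*p - 366*P)/3 = -(p² - 366*P)/3 = 122*P - p²/3)
z(626, Z) + T(-109, -75) = (122*116 - ⅓*626²) + (-639 - 109 - 75) = (14152 - ⅓*391876) - 823 = (14152 - 391876/3) - 823 = -349420/3 - 823 = -351889/3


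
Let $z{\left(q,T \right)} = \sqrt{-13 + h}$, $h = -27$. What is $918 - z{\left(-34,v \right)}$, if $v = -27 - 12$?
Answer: $918 - 2 i \sqrt{10} \approx 918.0 - 6.3246 i$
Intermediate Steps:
$v = -39$ ($v = -27 - 12 = -39$)
$z{\left(q,T \right)} = 2 i \sqrt{10}$ ($z{\left(q,T \right)} = \sqrt{-13 - 27} = \sqrt{-40} = 2 i \sqrt{10}$)
$918 - z{\left(-34,v \right)} = 918 - 2 i \sqrt{10}$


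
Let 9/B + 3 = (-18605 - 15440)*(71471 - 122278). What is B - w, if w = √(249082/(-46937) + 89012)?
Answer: 9/1729724312 - √196089041062794/46937 ≈ -298.34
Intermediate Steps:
w = √196089041062794/46937 (w = √(249082*(-1/46937) + 89012) = √(-249082/46937 + 89012) = √(4177707162/46937) = √196089041062794/46937 ≈ 298.34)
B = 9/1729724312 (B = 9/(-3 + (-18605 - 15440)*(71471 - 122278)) = 9/(-3 - 34045*(-50807)) = 9/(-3 + 1729724315) = 9/1729724312 ≈ 5.2031e-9)
B - w = 9/1729724312 - √196089041062794/46937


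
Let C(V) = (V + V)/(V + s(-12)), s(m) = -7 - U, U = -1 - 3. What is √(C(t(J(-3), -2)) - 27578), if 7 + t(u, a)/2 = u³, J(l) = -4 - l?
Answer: 5*I*√398202/19 ≈ 166.06*I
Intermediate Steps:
U = -4
t(u, a) = -14 + 2*u³
s(m) = -3 (s(m) = -7 - 1*(-4) = -7 + 4 = -3)
C(V) = 2*V/(-3 + V) (C(V) = (V + V)/(V - 3) = (2*V)/(-3 + V) = 2*V/(-3 + V))
√(C(t(J(-3), -2)) - 27578) = √(2*(-14 + 2*(-4 - 1*(-3))³)/(-3 + (-14 + 2*(-4 - 1*(-3))³)) - 27578) = √(2*(-14 + 2*(-4 + 3)³)/(-3 + (-14 + 2*(-4 + 3)³)) - 27578) = √(2*(-14 + 2*(-1)³)/(-3 + (-14 + 2*(-1)³)) - 27578) = √(2*(-14 + 2*(-1))/(-3 + (-14 + 2*(-1))) - 27578) = √(2*(-14 - 2)/(-3 + (-14 - 2)) - 27578) = √(2*(-16)/(-3 - 16) - 27578) = √(2*(-16)/(-19) - 27578) = √(2*(-16)*(-1/19) - 27578) = √(32/19 - 27578) = √(-523950/19) = 5*I*√398202/19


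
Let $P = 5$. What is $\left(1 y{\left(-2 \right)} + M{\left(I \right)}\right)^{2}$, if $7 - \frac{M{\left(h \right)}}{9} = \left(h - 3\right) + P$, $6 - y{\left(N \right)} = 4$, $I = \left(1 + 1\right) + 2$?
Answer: $121$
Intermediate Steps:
$I = 4$ ($I = 2 + 2 = 4$)
$y{\left(N \right)} = 2$ ($y{\left(N \right)} = 6 - 4 = 2$)
$M{\left(h \right)} = 45 - 9 h$ ($M{\left(h \right)} = 63 - 9 \left(\left(h - 3\right) + 5\right) = 63 - 9 \left(\left(-3 + h\right) + 5\right) = 63 - 9 \left(2 + h\right) = 63 - \left(18 + 9 h\right) = 45 - 9 h$)
$\left(1 y{\left(-2 \right)} + M{\left(I \right)}\right)^{2} = \left(1 \cdot 2 + \left(45 - 36\right)\right)^{2} = \left(2 + \left(45 - 36\right)\right)^{2} = \left(2 + 9\right)^{2} = 11^{2} = 121$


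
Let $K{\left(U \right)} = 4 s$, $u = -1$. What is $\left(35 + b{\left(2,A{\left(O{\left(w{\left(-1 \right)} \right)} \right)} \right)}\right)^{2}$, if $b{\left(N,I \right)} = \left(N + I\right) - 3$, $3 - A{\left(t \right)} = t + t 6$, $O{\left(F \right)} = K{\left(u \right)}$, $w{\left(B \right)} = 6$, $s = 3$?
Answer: $2209$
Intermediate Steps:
$K{\left(U \right)} = 12$ ($K{\left(U \right)} = 4 \cdot 3 = 12$)
$O{\left(F \right)} = 12$
$A{\left(t \right)} = 3 - 7 t$ ($A{\left(t \right)} = 3 - \left(t + t 6\right) = 3 - \left(t + 6 t\right) = 3 - 7 t$)
$b{\left(N,I \right)} = -3 + I + N$ ($b{\left(N,I \right)} = \left(I + N\right) - 3 = -3 + I + N$)
$\left(35 + b{\left(2,A{\left(O{\left(w{\left(-1 \right)} \right)} \right)} \right)}\right)^{2} = \left(35 + \left(-3 + \left(3 - 84\right) + 2\right)\right)^{2} = \left(35 - 82\right)^{2} = \left(-47\right)^{2} = 2209$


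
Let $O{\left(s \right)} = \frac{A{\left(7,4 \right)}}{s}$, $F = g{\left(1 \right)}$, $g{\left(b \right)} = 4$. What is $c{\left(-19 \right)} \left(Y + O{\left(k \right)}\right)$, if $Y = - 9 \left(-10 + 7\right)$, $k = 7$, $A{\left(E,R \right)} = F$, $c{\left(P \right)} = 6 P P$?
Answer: $\frac{418038}{7} \approx 59720.0$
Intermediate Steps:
$c{\left(P \right)} = 6 P^{2}$
$F = 4$
$A{\left(E,R \right)} = 4$
$Y = 27$ ($Y = \left(-9\right) \left(-3\right) = 27$)
$O{\left(s \right)} = \frac{4}{s}$
$c{\left(-19 \right)} \left(Y + O{\left(k \right)}\right) = 6 \left(-19\right)^{2} \left(27 + \frac{4}{7}\right) = 6 \cdot 361 \left(27 + 4 \cdot \frac{1}{7}\right) = 2166 \left(27 + \frac{4}{7}\right) = 2166 \cdot \frac{193}{7} = \frac{418038}{7}$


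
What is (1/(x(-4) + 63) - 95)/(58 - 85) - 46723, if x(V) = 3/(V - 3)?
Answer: -552504595/11826 ≈ -46720.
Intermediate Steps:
x(V) = 3/(-3 + V)
(1/(x(-4) + 63) - 95)/(58 - 85) - 46723 = (1/(3/(-3 - 4) + 63) - 95)/(58 - 85) - 46723 = (1/(3/(-7) + 63) - 95)/(-27) - 46723 = -(1/(3*(-1/7) + 63) - 95)/27 - 46723 = -(1/(-3/7 + 63) - 95)/27 - 46723 = -(1/(438/7) - 95)/27 - 46723 = -(7/438 - 95)/27 - 46723 = -1/27*(-41603/438) - 46723 = 41603/11826 - 46723 = -552504595/11826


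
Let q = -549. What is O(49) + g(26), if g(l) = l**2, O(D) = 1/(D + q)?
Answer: 337999/500 ≈ 676.00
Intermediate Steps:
O(D) = 1/(-549 + D) (O(D) = 1/(D - 549) = 1/(-549 + D))
O(49) + g(26) = 1/(-549 + 49) + 26**2 = 1/(-500) + 676 = -1/500 + 676 = 337999/500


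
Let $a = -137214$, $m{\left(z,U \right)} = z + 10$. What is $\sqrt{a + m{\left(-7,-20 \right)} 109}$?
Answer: $i \sqrt{136887} \approx 369.98 i$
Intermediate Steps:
$m{\left(z,U \right)} = 10 + z$
$\sqrt{a + m{\left(-7,-20 \right)} 109} = \sqrt{-137214 + \left(10 - 7\right) 109} = \sqrt{-137214 + 3 \cdot 109} = \sqrt{-137214 + 327} = \sqrt{-136887} = i \sqrt{136887}$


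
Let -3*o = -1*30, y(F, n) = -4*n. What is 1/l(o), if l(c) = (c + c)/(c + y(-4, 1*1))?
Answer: 3/10 ≈ 0.30000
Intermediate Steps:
o = 10 (o = -(-1)*30/3 = -1/3*(-30) = 10)
l(c) = 2*c/(-4 + c) (l(c) = (c + c)/(c - 4) = (2*c)/(c - 4*1) = (2*c)/(c - 4) = (2*c)/(-4 + c) = 2*c/(-4 + c))
1/l(o) = 1/(2*10/(-4 + 10)) = 1/(2*10/6) = 1/(2*10*(1/6)) = 1/(10/3) = 3/10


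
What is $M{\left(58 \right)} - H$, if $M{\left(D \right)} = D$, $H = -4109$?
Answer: $4167$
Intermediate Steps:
$M{\left(58 \right)} - H = 58 - -4109 = 58 + 4109 = 4167$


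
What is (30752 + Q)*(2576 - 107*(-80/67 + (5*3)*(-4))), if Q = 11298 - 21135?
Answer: 12785172180/67 ≈ 1.9082e+8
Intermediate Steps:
Q = -9837
(30752 + Q)*(2576 - 107*(-80/67 + (5*3)*(-4))) = (30752 - 9837)*(2576 - 107*(-80/67 + (5*3)*(-4))) = 20915*(2576 - 107*(-80*1/67 + 15*(-4))) = 20915*(2576 - 107*(-80/67 - 60)) = 20915*(2576 - 107*(-4100/67)) = 20915*(2576 + 438700/67) = 20915*(611292/67) = 12785172180/67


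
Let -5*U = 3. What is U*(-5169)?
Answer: 15507/5 ≈ 3101.4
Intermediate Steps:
U = -⅗ (U = -⅕*3 = -⅗ ≈ -0.60000)
U*(-5169) = -⅗*(-5169) = 15507/5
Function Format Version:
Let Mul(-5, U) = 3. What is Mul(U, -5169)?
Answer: Rational(15507, 5) ≈ 3101.4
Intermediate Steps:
U = Rational(-3, 5) (U = Mul(Rational(-1, 5), 3) = Rational(-3, 5) ≈ -0.60000)
Mul(U, -5169) = Mul(Rational(-3, 5), -5169) = Rational(15507, 5)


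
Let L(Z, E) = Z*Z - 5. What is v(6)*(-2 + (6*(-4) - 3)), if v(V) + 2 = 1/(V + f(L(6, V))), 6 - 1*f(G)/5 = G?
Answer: 6931/119 ≈ 58.244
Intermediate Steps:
L(Z, E) = -5 + Z² (L(Z, E) = Z² - 5 = -5 + Z²)
f(G) = 30 - 5*G
v(V) = -2 + 1/(-125 + V) (v(V) = -2 + 1/(V + (30 - 5*(-5 + 6²))) = -2 + 1/(V + (30 - 5*(-5 + 36))) = -2 + 1/(V + (30 - 5*31)) = -2 + 1/(V + (30 - 155)) = -2 + 1/(V - 125) = -2 + 1/(-125 + V))
v(6)*(-2 + (6*(-4) - 3)) = ((251 - 2*6)/(-125 + 6))*(-2 + (6*(-4) - 3)) = ((251 - 12)/(-119))*(-2 + (-24 - 3)) = (-1/119*239)*(-2 - 27) = -239/119*(-29) = 6931/119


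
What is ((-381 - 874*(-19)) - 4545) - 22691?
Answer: -11011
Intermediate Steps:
((-381 - 874*(-19)) - 4545) - 22691 = ((-381 + 16606) - 4545) - 22691 = (16225 - 4545) - 22691 = 11680 - 22691 = -11011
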